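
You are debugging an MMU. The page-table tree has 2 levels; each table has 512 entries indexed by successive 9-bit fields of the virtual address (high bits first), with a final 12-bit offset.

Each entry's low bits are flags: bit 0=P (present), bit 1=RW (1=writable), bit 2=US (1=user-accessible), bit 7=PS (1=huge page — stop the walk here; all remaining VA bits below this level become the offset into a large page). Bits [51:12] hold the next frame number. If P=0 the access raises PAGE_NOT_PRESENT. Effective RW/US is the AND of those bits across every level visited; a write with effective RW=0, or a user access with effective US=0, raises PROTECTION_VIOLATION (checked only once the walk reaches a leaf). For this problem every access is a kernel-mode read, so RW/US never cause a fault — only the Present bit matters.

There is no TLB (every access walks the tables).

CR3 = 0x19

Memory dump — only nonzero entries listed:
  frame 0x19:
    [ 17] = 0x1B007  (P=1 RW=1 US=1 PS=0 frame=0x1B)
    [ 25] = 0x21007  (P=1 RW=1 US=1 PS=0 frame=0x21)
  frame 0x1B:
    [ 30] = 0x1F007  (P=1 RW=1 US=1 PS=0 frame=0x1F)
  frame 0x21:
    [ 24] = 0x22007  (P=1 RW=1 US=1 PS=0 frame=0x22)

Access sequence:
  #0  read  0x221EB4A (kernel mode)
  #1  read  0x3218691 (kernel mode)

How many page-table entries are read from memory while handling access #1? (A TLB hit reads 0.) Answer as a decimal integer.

Per-access translation:
#0 VA=0x221EB4A (r,kernel):
  [0] read 0x19 idx=17: raw=0x1B007 flags P=1 W=1 U=1 S=0
  [1] read 0x1B idx=30: raw=0x1F007 flags P=1 W=1 U=1 S=0
  → PA=0x1FB4A  (2 entries read)
#1 VA=0x3218691 (r,kernel):
  [0] read 0x19 idx=25: raw=0x21007 flags P=1 W=1 U=1 S=0
  [1] read 0x21 idx=24: raw=0x22007 flags P=1 W=1 U=1 S=0
  → PA=0x22691  (2 entries read)

Entries read for #1: 2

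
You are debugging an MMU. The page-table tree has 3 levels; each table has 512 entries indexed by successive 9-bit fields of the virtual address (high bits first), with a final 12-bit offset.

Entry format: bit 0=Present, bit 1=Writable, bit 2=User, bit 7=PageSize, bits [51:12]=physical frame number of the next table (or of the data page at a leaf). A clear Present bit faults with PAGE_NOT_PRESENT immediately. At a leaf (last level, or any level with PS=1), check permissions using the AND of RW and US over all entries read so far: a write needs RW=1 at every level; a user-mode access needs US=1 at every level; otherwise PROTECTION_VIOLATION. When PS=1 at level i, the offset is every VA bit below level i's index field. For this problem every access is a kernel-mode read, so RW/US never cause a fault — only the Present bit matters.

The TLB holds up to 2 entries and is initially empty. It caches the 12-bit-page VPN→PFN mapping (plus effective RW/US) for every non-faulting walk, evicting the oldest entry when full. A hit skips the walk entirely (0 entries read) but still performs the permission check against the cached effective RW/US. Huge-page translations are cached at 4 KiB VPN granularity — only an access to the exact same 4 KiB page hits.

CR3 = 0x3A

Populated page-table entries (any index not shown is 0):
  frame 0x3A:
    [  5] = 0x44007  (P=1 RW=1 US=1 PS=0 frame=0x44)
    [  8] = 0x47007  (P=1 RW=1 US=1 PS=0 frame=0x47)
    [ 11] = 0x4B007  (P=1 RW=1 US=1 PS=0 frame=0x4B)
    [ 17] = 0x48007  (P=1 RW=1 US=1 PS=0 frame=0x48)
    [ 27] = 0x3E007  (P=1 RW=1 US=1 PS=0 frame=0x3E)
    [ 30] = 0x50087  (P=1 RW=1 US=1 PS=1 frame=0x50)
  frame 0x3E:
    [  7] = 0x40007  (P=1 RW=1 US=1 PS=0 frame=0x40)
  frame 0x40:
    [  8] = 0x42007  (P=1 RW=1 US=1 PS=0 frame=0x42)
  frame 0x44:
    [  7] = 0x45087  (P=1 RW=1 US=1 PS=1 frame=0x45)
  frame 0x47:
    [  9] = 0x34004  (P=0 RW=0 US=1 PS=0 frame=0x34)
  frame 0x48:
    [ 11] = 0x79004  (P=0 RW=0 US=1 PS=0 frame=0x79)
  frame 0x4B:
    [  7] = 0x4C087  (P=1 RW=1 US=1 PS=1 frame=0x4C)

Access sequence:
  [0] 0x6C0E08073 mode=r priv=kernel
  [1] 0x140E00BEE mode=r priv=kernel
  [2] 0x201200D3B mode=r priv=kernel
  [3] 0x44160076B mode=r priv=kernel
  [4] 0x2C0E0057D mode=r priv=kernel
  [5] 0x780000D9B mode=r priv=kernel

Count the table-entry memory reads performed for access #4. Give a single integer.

Per-access translation:
#0 VA=0x6C0E08073 (r,kernel):
  [0] read 0x3A idx=27: raw=0x3E007 flags P=1 W=1 U=1 S=0
  [1] read 0x3E idx=7: raw=0x40007 flags P=1 W=1 U=1 S=0
  [2] read 0x40 idx=8: raw=0x42007 flags P=1 W=1 U=1 S=0
  ✓ 0x42073  — 3 lookups
#1 VA=0x140E00BEE (r,kernel):
  [0] read 0x3A idx=5: raw=0x44007 flags P=1 W=1 U=1 S=0
  [1] read 0x44 idx=7: raw=0x45087 flags P=1 W=1 U=1 S=1
  ✓ 0x45BEE (huge @L1)  — 2 lookups
#2 VA=0x201200D3B (r,kernel):
  [0] read 0x3A idx=8: raw=0x47007 flags P=1 W=1 U=1 S=0
  [1] read 0x47 idx=9: raw=0x34004 flags P=0 W=0 U=1 S=0
  ⇒ fault: PAGE_NOT_PRESENT  — 2 lookups
#3 VA=0x44160076B (r,kernel):
  [0] read 0x3A idx=17: raw=0x48007 flags P=1 W=1 U=1 S=0
  [1] read 0x48 idx=11: raw=0x79004 flags P=0 W=0 U=1 S=0
  ⇒ fault: PAGE_NOT_PRESENT  — 2 lookups
#4 VA=0x2C0E0057D (r,kernel):
  [0] read 0x3A idx=11: raw=0x4B007 flags P=1 W=1 U=1 S=0
  [1] read 0x4B idx=7: raw=0x4C087 flags P=1 W=1 U=1 S=1
  ✓ 0x4C57D (huge @L1)  — 2 lookups
#5 VA=0x780000D9B (r,kernel):
  [0] read 0x3A idx=30: raw=0x50087 flags P=1 W=1 U=1 S=1
  ✓ 0x50D9B (huge @L0)  — 1 lookups

Entries read for #4: 2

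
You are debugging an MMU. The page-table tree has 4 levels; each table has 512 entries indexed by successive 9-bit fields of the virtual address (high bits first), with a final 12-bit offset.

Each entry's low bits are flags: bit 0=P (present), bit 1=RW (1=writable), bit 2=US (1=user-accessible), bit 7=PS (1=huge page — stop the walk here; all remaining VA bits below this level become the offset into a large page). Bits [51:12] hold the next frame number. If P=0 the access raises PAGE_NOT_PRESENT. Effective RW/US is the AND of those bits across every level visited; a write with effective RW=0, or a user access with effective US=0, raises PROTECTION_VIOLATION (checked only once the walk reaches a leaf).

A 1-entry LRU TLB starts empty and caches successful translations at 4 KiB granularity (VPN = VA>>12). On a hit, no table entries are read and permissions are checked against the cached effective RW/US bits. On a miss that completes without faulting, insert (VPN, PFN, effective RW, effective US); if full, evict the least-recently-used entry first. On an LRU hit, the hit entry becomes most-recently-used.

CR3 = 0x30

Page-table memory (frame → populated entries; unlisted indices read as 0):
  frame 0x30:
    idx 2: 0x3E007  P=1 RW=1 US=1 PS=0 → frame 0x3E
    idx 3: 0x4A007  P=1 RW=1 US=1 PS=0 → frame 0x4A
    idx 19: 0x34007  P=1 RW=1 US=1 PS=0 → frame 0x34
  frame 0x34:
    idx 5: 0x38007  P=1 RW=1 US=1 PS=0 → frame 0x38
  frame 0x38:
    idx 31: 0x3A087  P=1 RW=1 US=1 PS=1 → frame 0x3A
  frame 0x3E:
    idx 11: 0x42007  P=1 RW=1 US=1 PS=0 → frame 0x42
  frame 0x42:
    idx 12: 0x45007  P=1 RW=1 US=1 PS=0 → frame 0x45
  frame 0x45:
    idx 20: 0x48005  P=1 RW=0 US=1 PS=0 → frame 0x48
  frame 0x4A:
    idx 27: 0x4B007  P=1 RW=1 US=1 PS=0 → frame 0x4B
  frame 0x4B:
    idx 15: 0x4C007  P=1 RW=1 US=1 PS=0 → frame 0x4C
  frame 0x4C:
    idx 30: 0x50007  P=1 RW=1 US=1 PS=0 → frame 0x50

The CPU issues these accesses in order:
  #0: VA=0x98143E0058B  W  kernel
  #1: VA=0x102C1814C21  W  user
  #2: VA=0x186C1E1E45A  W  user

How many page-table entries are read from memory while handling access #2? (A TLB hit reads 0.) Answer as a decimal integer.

Trace:
#0 VA=0x98143E0058B (w,kernel):
  [0] read 0x30 idx=19: raw=0x34007 flags P=1 W=1 U=1 S=0
  [1] read 0x34 idx=5: raw=0x38007 flags P=1 W=1 U=1 S=0
  [2] read 0x38 idx=31: raw=0x3A087 flags P=1 W=1 U=1 S=1
  → PA=0x3A58B (huge @L2)  (3 entries read)
#1 VA=0x102C1814C21 (w,user):
  [0] read 0x30 idx=2: raw=0x3E007 flags P=1 W=1 U=1 S=0
  [1] read 0x3E idx=11: raw=0x42007 flags P=1 W=1 U=1 S=0
  [2] read 0x42 idx=12: raw=0x45007 flags P=1 W=1 U=1 S=0
  [3] read 0x45 idx=20: raw=0x48005 flags P=1 W=0 U=1 S=0
  ⇒ fault: PROTECTION_VIOLATION  — 4 lookups
#2 VA=0x186C1E1E45A (w,user):
  [0] read 0x30 idx=3: raw=0x4A007 flags P=1 W=1 U=1 S=0
  [1] read 0x4A idx=27: raw=0x4B007 flags P=1 W=1 U=1 S=0
  [2] read 0x4B idx=15: raw=0x4C007 flags P=1 W=1 U=1 S=0
  [3] read 0x4C idx=30: raw=0x50007 flags P=1 W=1 U=1 S=0
  → PA=0x5045A  (4 entries read)

Entries read for #2: 4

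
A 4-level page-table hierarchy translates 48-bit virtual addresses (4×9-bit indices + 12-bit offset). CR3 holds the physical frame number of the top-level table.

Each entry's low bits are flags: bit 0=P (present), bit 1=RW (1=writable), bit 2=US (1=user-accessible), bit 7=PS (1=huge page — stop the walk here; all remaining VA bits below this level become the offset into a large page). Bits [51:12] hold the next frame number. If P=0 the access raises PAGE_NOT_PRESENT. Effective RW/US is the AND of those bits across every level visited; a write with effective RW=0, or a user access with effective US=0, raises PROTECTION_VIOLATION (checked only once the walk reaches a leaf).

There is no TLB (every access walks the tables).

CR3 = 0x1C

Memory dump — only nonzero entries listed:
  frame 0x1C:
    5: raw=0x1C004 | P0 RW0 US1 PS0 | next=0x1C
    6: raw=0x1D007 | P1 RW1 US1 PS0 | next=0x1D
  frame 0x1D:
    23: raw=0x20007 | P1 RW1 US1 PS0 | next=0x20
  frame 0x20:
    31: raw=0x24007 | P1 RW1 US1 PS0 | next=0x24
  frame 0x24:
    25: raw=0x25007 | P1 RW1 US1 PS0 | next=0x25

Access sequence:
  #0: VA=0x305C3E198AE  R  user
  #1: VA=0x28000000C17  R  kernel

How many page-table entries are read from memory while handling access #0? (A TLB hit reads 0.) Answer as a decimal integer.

Trace:
#0 VA=0x305C3E198AE (r,user):
  lvl0: tbl 0x1C, slot 6 ⇒ 0x1D007 (P1/RW1/US1/PS0)
  lvl1: tbl 0x1D, slot 23 ⇒ 0x20007 (P1/RW1/US1/PS0)
  lvl2: tbl 0x20, slot 31 ⇒ 0x24007 (P1/RW1/US1/PS0)
  lvl3: tbl 0x24, slot 25 ⇒ 0x25007 (P1/RW1/US1/PS0)
  ✓ 0x258AE  — 4 lookups
#1 VA=0x28000000C17 (r,kernel):
  lvl0: tbl 0x1C, slot 5 ⇒ 0x1C004 (P0/RW0/US1/PS0)
  → PAGE_NOT_PRESENT  (1 entries read)

Entries read for #0: 4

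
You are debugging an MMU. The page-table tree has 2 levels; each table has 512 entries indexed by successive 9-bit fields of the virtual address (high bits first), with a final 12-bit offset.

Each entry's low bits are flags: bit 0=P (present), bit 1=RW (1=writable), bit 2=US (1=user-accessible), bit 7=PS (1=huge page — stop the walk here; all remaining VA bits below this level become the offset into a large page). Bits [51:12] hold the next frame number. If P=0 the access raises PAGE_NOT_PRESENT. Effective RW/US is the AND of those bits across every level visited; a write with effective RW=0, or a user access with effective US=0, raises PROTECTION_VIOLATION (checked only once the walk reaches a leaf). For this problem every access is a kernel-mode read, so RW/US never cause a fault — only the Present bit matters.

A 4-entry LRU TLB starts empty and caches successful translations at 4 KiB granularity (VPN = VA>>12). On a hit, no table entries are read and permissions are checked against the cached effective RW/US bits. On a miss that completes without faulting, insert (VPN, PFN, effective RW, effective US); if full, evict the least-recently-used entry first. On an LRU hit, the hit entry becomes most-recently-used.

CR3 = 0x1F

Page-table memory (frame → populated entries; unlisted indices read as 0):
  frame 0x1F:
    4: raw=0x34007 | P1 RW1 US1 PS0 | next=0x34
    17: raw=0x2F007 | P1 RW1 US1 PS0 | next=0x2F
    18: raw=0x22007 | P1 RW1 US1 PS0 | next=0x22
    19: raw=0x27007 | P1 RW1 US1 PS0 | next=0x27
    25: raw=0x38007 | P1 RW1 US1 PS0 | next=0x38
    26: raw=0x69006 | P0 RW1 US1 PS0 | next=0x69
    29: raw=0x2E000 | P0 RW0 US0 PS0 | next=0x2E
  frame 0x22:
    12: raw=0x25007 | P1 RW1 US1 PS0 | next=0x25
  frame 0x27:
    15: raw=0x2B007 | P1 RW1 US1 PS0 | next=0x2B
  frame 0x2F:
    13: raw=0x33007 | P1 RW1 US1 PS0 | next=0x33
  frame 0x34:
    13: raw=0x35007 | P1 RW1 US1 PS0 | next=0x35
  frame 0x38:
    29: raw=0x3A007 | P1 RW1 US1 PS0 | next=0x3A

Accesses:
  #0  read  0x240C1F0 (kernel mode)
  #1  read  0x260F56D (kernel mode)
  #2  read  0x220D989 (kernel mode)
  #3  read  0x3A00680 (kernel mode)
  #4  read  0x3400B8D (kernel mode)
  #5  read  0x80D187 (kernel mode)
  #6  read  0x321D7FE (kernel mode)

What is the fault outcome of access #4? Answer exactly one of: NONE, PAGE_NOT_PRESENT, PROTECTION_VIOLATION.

Walk each access:
#0 VA=0x240C1F0 (r,kernel):
  [0] read 0x1F idx=18: raw=0x22007 flags P=1 W=1 U=1 S=0
  [1] read 0x22 idx=12: raw=0x25007 flags P=1 W=1 U=1 S=0
  ⇒ phys 0x251F0  [2 reads]
#1 VA=0x260F56D (r,kernel):
  [0] read 0x1F idx=19: raw=0x27007 flags P=1 W=1 U=1 S=0
  [1] read 0x27 idx=15: raw=0x2B007 flags P=1 W=1 U=1 S=0
  ⇒ phys 0x2B56D  [2 reads]
#2 VA=0x220D989 (r,kernel):
  [0] read 0x1F idx=17: raw=0x2F007 flags P=1 W=1 U=1 S=0
  [1] read 0x2F idx=13: raw=0x33007 flags P=1 W=1 U=1 S=0
  ⇒ phys 0x33989  [2 reads]
#3 VA=0x3A00680 (r,kernel):
  [0] read 0x1F idx=29: raw=0x2E000 flags P=0 W=0 U=0 S=0
  → PAGE_NOT_PRESENT  (1 entries read)
#4 VA=0x3400B8D (r,kernel):
  [0] read 0x1F idx=26: raw=0x69006 flags P=0 W=1 U=1 S=0
  → PAGE_NOT_PRESENT  (1 entries read)
#5 VA=0x80D187 (r,kernel):
  [0] read 0x1F idx=4: raw=0x34007 flags P=1 W=1 U=1 S=0
  [1] read 0x34 idx=13: raw=0x35007 flags P=1 W=1 U=1 S=0
  ⇒ phys 0x35187  [2 reads]
#6 VA=0x321D7FE (r,kernel):
  [0] read 0x1F idx=25: raw=0x38007 flags P=1 W=1 U=1 S=0
  [1] read 0x38 idx=29: raw=0x3A007 flags P=1 W=1 U=1 S=0
  ⇒ phys 0x3A7FE  [2 reads]

Access #4 fault: PAGE_NOT_PRESENT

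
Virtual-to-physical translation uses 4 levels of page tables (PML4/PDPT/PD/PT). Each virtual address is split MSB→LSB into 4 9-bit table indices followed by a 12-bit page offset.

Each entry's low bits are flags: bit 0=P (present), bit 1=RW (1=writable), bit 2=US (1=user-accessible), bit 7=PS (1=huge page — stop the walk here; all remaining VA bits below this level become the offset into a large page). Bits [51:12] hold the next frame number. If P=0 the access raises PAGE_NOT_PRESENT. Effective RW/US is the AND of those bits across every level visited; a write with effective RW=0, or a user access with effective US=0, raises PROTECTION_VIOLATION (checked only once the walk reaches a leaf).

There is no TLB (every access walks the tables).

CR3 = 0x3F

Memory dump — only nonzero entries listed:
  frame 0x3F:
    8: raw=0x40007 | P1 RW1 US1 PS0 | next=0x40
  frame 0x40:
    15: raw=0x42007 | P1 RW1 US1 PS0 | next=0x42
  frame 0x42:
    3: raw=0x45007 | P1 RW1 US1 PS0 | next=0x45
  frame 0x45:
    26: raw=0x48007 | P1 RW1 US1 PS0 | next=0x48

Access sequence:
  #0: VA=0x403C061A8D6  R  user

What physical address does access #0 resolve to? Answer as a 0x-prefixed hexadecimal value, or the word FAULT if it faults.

Per-access translation:
#0 VA=0x403C061A8D6 (r,user):
  L0: frame=0x3F idx=8 entry=0x40007 [P=1 RW=1 US=1 PS=0]
  L1: frame=0x40 idx=15 entry=0x42007 [P=1 RW=1 US=1 PS=0]
  L2: frame=0x42 idx=3 entry=0x45007 [P=1 RW=1 US=1 PS=0]
  L3: frame=0x45 idx=26 entry=0x48007 [P=1 RW=1 US=1 PS=0]
  → PA=0x488D6  (4 entries read)

Access #0 PA: 0x488D6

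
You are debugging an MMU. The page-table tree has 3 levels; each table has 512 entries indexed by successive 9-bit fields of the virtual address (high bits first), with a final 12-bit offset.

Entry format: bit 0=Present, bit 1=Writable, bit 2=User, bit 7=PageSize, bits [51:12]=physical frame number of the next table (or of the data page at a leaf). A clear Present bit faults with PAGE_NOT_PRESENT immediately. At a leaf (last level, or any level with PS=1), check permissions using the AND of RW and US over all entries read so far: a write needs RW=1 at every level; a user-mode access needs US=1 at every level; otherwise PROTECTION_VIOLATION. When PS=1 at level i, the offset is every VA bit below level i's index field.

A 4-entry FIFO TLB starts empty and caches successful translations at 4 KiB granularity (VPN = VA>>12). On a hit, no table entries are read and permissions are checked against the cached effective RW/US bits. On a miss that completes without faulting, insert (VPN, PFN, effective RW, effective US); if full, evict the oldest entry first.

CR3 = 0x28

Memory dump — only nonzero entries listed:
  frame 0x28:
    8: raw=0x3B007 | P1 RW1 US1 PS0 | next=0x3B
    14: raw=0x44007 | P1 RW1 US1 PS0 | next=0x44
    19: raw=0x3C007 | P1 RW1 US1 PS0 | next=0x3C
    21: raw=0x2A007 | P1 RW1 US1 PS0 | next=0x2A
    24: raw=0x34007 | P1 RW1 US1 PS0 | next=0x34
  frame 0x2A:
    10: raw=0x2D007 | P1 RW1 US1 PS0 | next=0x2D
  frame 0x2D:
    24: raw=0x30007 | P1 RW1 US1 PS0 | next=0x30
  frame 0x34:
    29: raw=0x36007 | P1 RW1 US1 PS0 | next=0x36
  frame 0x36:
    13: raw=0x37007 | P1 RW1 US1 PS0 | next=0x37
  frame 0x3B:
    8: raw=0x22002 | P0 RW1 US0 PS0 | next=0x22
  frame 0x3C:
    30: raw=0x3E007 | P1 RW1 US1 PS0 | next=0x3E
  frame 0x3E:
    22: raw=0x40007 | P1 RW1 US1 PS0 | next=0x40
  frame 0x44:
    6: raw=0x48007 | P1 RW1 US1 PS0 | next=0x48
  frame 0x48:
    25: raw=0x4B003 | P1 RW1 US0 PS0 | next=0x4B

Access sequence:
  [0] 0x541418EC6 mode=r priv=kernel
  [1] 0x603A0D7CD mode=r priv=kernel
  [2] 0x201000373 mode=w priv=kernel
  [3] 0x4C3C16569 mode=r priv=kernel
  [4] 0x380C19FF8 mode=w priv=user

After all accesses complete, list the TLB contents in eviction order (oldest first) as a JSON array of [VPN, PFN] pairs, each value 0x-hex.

Trace:
#0 VA=0x541418EC6 (r,kernel):
  [0] read 0x28 idx=21: raw=0x2A007 flags P=1 W=1 U=1 S=0
  [1] read 0x2A idx=10: raw=0x2D007 flags P=1 W=1 U=1 S=0
  [2] read 0x2D idx=24: raw=0x30007 flags P=1 W=1 U=1 S=0
  ⇒ phys 0x30EC6  [3 reads]
#1 VA=0x603A0D7CD (r,kernel):
  [0] read 0x28 idx=24: raw=0x34007 flags P=1 W=1 U=1 S=0
  [1] read 0x34 idx=29: raw=0x36007 flags P=1 W=1 U=1 S=0
  [2] read 0x36 idx=13: raw=0x37007 flags P=1 W=1 U=1 S=0
  ⇒ phys 0x377CD  [3 reads]
#2 VA=0x201000373 (w,kernel):
  [0] read 0x28 idx=8: raw=0x3B007 flags P=1 W=1 U=1 S=0
  [1] read 0x3B idx=8: raw=0x22002 flags P=0 W=1 U=0 S=0
  → PAGE_NOT_PRESENT  (2 entries read)
#3 VA=0x4C3C16569 (r,kernel):
  [0] read 0x28 idx=19: raw=0x3C007 flags P=1 W=1 U=1 S=0
  [1] read 0x3C idx=30: raw=0x3E007 flags P=1 W=1 U=1 S=0
  [2] read 0x3E idx=22: raw=0x40007 flags P=1 W=1 U=1 S=0
  ⇒ phys 0x40569  [3 reads]
#4 VA=0x380C19FF8 (w,user):
  [0] read 0x28 idx=14: raw=0x44007 flags P=1 W=1 U=1 S=0
  [1] read 0x44 idx=6: raw=0x48007 flags P=1 W=1 U=1 S=0
  [2] read 0x48 idx=25: raw=0x4B003 flags P=1 W=1 U=0 S=0
  → PROTECTION_VIOLATION  (3 entries read)

TLB: [["0x541418", "0x30"], ["0x603A0D", "0x37"], ["0x4C3C16", "0x40"]]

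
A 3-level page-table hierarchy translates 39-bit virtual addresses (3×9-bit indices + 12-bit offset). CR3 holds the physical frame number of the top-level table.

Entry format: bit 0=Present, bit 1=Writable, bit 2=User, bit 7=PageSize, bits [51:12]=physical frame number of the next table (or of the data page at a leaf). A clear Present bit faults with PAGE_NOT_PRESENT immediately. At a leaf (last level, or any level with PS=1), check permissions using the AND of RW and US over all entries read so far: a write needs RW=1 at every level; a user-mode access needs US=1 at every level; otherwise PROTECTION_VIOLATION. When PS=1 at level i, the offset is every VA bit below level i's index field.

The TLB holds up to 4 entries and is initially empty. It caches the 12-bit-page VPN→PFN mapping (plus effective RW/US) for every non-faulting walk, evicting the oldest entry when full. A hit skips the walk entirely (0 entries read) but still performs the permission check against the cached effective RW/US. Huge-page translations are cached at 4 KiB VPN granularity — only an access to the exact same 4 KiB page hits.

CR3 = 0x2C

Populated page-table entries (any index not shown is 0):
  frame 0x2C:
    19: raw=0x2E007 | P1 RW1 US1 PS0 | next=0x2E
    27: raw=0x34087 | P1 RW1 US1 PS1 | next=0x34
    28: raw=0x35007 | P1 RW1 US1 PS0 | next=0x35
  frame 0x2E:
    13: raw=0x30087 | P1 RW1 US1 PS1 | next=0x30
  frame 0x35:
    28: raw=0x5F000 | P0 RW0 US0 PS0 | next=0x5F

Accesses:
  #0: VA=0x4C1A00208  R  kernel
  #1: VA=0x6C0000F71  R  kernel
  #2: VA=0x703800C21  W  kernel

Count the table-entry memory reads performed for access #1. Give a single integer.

Walk each access:
#0 VA=0x4C1A00208 (r,kernel):
  L0: frame=0x2C idx=19 entry=0x2E007 [P=1 RW=1 US=1 PS=0]
  L1: frame=0x2E idx=13 entry=0x30087 [P=1 RW=1 US=1 PS=1]
  ⇒ phys 0x30208 (huge @L1)  [2 reads]
#1 VA=0x6C0000F71 (r,kernel):
  L0: frame=0x2C idx=27 entry=0x34087 [P=1 RW=1 US=1 PS=1]
  ⇒ phys 0x34F71 (huge @L0)  [1 reads]
#2 VA=0x703800C21 (w,kernel):
  L0: frame=0x2C idx=28 entry=0x35007 [P=1 RW=1 US=1 PS=0]
  L1: frame=0x35 idx=28 entry=0x5F000 [P=0 RW=0 US=0 PS=0]
  → PAGE_NOT_PRESENT  (2 entries read)

Entries read for #1: 1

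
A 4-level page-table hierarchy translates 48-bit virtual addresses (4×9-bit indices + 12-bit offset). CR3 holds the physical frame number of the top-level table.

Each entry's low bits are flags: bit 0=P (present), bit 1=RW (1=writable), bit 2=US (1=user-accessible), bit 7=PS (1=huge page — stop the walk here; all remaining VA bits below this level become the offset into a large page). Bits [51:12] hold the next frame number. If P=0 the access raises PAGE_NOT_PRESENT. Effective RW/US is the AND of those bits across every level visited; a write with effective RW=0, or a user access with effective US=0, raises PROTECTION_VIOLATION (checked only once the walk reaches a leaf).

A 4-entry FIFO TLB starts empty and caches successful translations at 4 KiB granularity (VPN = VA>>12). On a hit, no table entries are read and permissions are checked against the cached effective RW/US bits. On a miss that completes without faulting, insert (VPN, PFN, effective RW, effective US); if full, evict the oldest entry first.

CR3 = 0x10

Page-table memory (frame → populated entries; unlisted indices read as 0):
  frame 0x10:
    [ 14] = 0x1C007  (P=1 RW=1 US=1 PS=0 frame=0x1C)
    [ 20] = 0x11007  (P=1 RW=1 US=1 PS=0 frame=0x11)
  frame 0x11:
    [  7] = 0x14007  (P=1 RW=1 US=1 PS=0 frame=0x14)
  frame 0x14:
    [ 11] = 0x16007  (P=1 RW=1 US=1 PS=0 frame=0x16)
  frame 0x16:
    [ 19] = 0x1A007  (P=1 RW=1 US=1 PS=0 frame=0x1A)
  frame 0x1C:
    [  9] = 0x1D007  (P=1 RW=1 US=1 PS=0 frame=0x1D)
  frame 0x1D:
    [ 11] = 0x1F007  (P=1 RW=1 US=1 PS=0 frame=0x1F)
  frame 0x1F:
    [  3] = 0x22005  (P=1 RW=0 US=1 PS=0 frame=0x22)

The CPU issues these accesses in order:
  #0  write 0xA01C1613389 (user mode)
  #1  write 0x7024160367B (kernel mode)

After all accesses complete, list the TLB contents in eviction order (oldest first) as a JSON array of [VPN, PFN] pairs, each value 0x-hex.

Per-access translation:
#0 VA=0xA01C1613389 (w,user):
  L0 @0x10[20] → 0x11007  P=1,RW=1,US=1,PS=0
  L1 @0x11[7] → 0x14007  P=1,RW=1,US=1,PS=0
  L2 @0x14[11] → 0x16007  P=1,RW=1,US=1,PS=0
  L3 @0x16[19] → 0x1A007  P=1,RW=1,US=1,PS=0
  ⇒ phys 0x1A389  [4 reads]
#1 VA=0x7024160367B (w,kernel):
  L0 @0x10[14] → 0x1C007  P=1,RW=1,US=1,PS=0
  L1 @0x1C[9] → 0x1D007  P=1,RW=1,US=1,PS=0
  L2 @0x1D[11] → 0x1F007  P=1,RW=1,US=1,PS=0
  L3 @0x1F[3] → 0x22005  P=1,RW=0,US=1,PS=0
  → PROTECTION_VIOLATION  (4 entries read)

TLB: [["0xA01C1613", "0x1A"]]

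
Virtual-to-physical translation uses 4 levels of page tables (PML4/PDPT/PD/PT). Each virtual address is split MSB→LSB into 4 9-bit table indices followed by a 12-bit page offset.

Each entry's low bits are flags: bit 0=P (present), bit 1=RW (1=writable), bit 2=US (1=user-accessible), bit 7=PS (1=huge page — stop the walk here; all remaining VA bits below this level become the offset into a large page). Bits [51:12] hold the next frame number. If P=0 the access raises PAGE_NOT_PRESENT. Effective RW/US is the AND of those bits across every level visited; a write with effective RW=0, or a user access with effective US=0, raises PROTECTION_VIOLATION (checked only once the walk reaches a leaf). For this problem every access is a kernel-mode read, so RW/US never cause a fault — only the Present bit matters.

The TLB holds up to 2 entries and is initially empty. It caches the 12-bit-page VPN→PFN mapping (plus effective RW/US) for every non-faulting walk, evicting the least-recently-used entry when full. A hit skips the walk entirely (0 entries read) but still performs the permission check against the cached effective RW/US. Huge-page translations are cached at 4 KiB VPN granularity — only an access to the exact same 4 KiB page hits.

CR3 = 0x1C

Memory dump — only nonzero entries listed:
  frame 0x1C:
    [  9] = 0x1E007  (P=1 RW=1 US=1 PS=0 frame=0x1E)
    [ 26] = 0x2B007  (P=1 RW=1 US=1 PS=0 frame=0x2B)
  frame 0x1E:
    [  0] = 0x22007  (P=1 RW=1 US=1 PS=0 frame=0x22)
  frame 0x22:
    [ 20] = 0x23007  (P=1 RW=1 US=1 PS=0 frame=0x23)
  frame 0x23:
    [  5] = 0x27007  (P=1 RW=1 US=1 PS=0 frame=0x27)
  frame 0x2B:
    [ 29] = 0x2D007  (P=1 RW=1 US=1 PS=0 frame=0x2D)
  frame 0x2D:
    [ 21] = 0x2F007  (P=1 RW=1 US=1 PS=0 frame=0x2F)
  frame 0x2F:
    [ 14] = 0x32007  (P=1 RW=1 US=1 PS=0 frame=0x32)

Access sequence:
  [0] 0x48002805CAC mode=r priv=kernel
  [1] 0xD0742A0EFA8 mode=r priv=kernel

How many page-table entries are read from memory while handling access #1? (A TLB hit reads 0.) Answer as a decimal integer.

Trace:
#0 VA=0x48002805CAC (r,kernel):
  L0: frame=0x1C idx=9 entry=0x1E007 [P=1 RW=1 US=1 PS=0]
  L1: frame=0x1E idx=0 entry=0x22007 [P=1 RW=1 US=1 PS=0]
  L2: frame=0x22 idx=20 entry=0x23007 [P=1 RW=1 US=1 PS=0]
  L3: frame=0x23 idx=5 entry=0x27007 [P=1 RW=1 US=1 PS=0]
  ⇒ phys 0x27CAC  [4 reads]
#1 VA=0xD0742A0EFA8 (r,kernel):
  L0: frame=0x1C idx=26 entry=0x2B007 [P=1 RW=1 US=1 PS=0]
  L1: frame=0x2B idx=29 entry=0x2D007 [P=1 RW=1 US=1 PS=0]
  L2: frame=0x2D idx=21 entry=0x2F007 [P=1 RW=1 US=1 PS=0]
  L3: frame=0x2F idx=14 entry=0x32007 [P=1 RW=1 US=1 PS=0]
  ⇒ phys 0x32FA8  [4 reads]

Entries read for #1: 4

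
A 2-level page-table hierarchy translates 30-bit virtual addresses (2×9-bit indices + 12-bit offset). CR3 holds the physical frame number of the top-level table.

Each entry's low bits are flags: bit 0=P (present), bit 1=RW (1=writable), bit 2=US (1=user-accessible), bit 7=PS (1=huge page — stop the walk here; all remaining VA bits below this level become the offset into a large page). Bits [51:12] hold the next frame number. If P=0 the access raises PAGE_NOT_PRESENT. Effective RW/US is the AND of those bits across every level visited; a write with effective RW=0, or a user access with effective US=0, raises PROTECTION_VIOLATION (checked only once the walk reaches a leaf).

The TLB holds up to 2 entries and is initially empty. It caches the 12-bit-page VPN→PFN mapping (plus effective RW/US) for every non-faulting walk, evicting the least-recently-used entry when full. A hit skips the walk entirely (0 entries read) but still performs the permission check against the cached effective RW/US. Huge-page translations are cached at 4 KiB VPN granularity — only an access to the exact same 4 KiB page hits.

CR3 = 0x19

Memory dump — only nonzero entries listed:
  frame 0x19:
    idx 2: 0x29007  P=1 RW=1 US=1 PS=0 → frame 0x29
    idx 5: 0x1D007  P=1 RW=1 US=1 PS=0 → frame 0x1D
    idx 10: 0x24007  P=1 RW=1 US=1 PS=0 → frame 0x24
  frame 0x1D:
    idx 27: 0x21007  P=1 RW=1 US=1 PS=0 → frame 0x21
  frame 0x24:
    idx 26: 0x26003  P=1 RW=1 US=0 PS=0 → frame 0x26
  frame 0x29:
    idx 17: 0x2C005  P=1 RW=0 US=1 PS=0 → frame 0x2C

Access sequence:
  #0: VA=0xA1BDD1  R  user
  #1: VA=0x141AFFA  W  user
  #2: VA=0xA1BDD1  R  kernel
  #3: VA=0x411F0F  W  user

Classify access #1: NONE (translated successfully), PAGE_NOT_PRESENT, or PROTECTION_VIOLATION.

Per-access translation:
#0 VA=0xA1BDD1 (r,user):
  [0] read 0x19 idx=5: raw=0x1D007 flags P=1 W=1 U=1 S=0
  [1] read 0x1D idx=27: raw=0x21007 flags P=1 W=1 U=1 S=0
  → PA=0x21DD1  (2 entries read)
#1 VA=0x141AFFA (w,user):
  [0] read 0x19 idx=10: raw=0x24007 flags P=1 W=1 U=1 S=0
  [1] read 0x24 idx=26: raw=0x26003 flags P=1 W=1 U=0 S=0
  ⇒ fault: PROTECTION_VIOLATION  — 2 lookups
#2 VA=0xA1BDD1 (r,kernel):
  TLB hit vpn=0xA1B → PA=0x21DD1
#3 VA=0x411F0F (w,user):
  [0] read 0x19 idx=2: raw=0x29007 flags P=1 W=1 U=1 S=0
  [1] read 0x29 idx=17: raw=0x2C005 flags P=1 W=0 U=1 S=0
  ⇒ fault: PROTECTION_VIOLATION  — 2 lookups

Access #1 fault: PROTECTION_VIOLATION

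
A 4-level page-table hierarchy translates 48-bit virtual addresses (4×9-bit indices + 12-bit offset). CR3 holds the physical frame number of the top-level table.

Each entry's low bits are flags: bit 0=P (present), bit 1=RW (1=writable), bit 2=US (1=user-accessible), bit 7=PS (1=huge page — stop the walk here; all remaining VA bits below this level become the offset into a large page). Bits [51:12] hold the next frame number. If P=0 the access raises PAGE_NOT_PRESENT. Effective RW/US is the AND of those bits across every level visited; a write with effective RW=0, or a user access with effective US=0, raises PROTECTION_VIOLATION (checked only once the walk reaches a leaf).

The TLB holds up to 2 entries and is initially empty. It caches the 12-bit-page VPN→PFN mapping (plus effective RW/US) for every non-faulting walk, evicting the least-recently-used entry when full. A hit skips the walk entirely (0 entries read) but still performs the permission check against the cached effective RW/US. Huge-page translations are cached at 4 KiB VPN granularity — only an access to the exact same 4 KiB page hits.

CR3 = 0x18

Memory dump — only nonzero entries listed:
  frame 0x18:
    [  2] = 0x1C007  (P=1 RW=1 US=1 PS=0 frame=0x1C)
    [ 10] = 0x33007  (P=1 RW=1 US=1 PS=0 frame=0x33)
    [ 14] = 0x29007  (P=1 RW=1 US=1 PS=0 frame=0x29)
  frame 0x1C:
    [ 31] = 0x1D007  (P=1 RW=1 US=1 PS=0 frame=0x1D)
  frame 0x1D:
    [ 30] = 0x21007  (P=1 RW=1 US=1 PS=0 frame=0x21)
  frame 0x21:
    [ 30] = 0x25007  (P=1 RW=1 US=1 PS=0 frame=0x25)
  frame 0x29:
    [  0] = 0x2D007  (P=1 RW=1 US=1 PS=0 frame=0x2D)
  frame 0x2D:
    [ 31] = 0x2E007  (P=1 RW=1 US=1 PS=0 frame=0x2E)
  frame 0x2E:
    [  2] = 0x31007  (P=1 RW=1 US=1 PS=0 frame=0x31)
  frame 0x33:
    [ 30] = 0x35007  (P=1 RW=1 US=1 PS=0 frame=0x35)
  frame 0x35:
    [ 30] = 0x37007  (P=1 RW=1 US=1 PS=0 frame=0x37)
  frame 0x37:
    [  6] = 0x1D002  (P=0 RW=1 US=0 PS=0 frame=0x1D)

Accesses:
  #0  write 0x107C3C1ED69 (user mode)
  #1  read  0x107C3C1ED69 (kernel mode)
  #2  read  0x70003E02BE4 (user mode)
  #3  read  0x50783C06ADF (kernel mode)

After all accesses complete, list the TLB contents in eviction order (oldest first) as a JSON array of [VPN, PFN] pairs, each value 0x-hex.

Walk each access:
#0 VA=0x107C3C1ED69 (w,user):
  L0: frame=0x18 idx=2 entry=0x1C007 [P=1 RW=1 US=1 PS=0]
  L1: frame=0x1C idx=31 entry=0x1D007 [P=1 RW=1 US=1 PS=0]
  L2: frame=0x1D idx=30 entry=0x21007 [P=1 RW=1 US=1 PS=0]
  L3: frame=0x21 idx=30 entry=0x25007 [P=1 RW=1 US=1 PS=0]
  ⇒ phys 0x25D69  [4 reads]
#1 VA=0x107C3C1ED69 (r,kernel):
  TLB hit vpn=0x107C3C1E → PA=0x25D69
#2 VA=0x70003E02BE4 (r,user):
  L0: frame=0x18 idx=14 entry=0x29007 [P=1 RW=1 US=1 PS=0]
  L1: frame=0x29 idx=0 entry=0x2D007 [P=1 RW=1 US=1 PS=0]
  L2: frame=0x2D idx=31 entry=0x2E007 [P=1 RW=1 US=1 PS=0]
  L3: frame=0x2E idx=2 entry=0x31007 [P=1 RW=1 US=1 PS=0]
  ⇒ phys 0x31BE4  [4 reads]
#3 VA=0x50783C06ADF (r,kernel):
  L0: frame=0x18 idx=10 entry=0x33007 [P=1 RW=1 US=1 PS=0]
  L1: frame=0x33 idx=30 entry=0x35007 [P=1 RW=1 US=1 PS=0]
  L2: frame=0x35 idx=30 entry=0x37007 [P=1 RW=1 US=1 PS=0]
  L3: frame=0x37 idx=6 entry=0x1D002 [P=0 RW=1 US=0 PS=0]
  → PAGE_NOT_PRESENT  (4 entries read)

TLB: [["0x107C3C1E", "0x25"], ["0x70003E02", "0x31"]]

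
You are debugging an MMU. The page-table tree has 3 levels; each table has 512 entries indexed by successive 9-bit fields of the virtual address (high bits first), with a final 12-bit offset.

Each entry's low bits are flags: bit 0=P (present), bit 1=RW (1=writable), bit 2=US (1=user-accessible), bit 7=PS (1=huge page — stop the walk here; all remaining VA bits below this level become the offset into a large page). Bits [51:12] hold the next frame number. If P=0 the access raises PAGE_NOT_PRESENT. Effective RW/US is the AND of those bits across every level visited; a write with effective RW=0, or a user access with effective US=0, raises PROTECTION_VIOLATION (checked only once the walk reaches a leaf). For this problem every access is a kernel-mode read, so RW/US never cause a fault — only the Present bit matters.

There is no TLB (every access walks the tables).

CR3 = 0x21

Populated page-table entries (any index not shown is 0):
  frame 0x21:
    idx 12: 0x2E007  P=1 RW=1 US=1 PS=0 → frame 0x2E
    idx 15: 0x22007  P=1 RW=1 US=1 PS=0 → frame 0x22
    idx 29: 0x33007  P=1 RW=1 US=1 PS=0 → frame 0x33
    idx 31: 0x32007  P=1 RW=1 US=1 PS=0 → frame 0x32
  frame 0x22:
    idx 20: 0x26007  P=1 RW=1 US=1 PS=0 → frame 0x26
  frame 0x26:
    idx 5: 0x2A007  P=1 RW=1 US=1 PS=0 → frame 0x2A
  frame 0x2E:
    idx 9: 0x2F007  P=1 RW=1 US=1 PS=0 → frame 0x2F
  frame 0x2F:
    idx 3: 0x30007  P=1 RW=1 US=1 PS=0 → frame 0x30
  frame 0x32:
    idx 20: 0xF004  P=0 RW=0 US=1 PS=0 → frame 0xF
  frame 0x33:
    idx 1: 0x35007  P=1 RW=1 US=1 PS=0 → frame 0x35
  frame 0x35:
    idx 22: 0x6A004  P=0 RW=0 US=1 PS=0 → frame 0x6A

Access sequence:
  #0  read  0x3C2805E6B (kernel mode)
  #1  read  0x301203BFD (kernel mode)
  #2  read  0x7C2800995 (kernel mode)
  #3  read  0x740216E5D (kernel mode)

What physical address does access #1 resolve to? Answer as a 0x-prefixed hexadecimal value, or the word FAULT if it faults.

Per-access translation:
#0 VA=0x3C2805E6B (r,kernel):
  lvl0: tbl 0x21, slot 15 ⇒ 0x22007 (P1/RW1/US1/PS0)
  lvl1: tbl 0x22, slot 20 ⇒ 0x26007 (P1/RW1/US1/PS0)
  lvl2: tbl 0x26, slot 5 ⇒ 0x2A007 (P1/RW1/US1/PS0)
  ⇒ phys 0x2AE6B  [3 reads]
#1 VA=0x301203BFD (r,kernel):
  lvl0: tbl 0x21, slot 12 ⇒ 0x2E007 (P1/RW1/US1/PS0)
  lvl1: tbl 0x2E, slot 9 ⇒ 0x2F007 (P1/RW1/US1/PS0)
  lvl2: tbl 0x2F, slot 3 ⇒ 0x30007 (P1/RW1/US1/PS0)
  ⇒ phys 0x30BFD  [3 reads]
#2 VA=0x7C2800995 (r,kernel):
  lvl0: tbl 0x21, slot 31 ⇒ 0x32007 (P1/RW1/US1/PS0)
  lvl1: tbl 0x32, slot 20 ⇒ 0xF004 (P0/RW0/US1/PS0)
  → PAGE_NOT_PRESENT  (2 entries read)
#3 VA=0x740216E5D (r,kernel):
  lvl0: tbl 0x21, slot 29 ⇒ 0x33007 (P1/RW1/US1/PS0)
  lvl1: tbl 0x33, slot 1 ⇒ 0x35007 (P1/RW1/US1/PS0)
  lvl2: tbl 0x35, slot 22 ⇒ 0x6A004 (P0/RW0/US1/PS0)
  → PAGE_NOT_PRESENT  (3 entries read)

Access #1 PA: 0x30BFD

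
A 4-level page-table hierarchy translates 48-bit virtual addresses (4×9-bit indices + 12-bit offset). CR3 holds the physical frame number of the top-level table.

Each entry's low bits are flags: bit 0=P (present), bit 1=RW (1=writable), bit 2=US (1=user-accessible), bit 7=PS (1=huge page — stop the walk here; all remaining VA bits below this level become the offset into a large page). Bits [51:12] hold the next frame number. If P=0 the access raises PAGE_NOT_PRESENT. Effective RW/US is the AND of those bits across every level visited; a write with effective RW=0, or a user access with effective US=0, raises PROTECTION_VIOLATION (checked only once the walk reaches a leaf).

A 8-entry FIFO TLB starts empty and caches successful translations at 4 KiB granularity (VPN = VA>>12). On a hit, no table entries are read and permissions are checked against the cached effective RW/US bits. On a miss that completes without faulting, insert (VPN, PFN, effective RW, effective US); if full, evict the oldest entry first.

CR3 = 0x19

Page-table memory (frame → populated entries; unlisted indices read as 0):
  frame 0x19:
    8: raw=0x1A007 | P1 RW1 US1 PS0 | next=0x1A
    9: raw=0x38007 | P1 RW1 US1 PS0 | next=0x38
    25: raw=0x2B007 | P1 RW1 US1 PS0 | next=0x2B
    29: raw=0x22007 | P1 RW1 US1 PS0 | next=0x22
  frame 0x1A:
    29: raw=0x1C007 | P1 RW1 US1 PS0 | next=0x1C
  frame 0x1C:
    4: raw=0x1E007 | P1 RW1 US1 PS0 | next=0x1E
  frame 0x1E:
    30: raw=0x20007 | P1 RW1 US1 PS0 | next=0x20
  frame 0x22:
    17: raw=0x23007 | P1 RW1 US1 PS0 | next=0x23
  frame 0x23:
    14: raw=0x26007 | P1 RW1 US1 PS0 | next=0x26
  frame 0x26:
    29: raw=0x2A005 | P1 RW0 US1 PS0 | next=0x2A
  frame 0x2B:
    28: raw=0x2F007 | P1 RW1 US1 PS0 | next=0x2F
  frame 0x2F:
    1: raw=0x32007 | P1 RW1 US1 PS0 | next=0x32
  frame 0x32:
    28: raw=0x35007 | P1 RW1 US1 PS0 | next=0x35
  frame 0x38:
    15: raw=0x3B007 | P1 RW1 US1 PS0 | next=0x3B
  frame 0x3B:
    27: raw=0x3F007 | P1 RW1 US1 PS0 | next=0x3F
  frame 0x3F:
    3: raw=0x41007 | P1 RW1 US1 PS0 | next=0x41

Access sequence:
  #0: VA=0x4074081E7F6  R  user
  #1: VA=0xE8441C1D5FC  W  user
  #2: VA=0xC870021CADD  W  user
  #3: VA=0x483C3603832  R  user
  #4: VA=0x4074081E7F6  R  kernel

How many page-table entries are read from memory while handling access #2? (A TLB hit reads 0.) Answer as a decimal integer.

Trace:
#0 VA=0x4074081E7F6 (r,user):
  [0] read 0x19 idx=8: raw=0x1A007 flags P=1 W=1 U=1 S=0
  [1] read 0x1A idx=29: raw=0x1C007 flags P=1 W=1 U=1 S=0
  [2] read 0x1C idx=4: raw=0x1E007 flags P=1 W=1 U=1 S=0
  [3] read 0x1E idx=30: raw=0x20007 flags P=1 W=1 U=1 S=0
  → PA=0x207F6  (4 entries read)
#1 VA=0xE8441C1D5FC (w,user):
  [0] read 0x19 idx=29: raw=0x22007 flags P=1 W=1 U=1 S=0
  [1] read 0x22 idx=17: raw=0x23007 flags P=1 W=1 U=1 S=0
  [2] read 0x23 idx=14: raw=0x26007 flags P=1 W=1 U=1 S=0
  [3] read 0x26 idx=29: raw=0x2A005 flags P=1 W=0 U=1 S=0
  ⇒ fault: PROTECTION_VIOLATION  — 4 lookups
#2 VA=0xC870021CADD (w,user):
  [0] read 0x19 idx=25: raw=0x2B007 flags P=1 W=1 U=1 S=0
  [1] read 0x2B idx=28: raw=0x2F007 flags P=1 W=1 U=1 S=0
  [2] read 0x2F idx=1: raw=0x32007 flags P=1 W=1 U=1 S=0
  [3] read 0x32 idx=28: raw=0x35007 flags P=1 W=1 U=1 S=0
  → PA=0x35ADD  (4 entries read)
#3 VA=0x483C3603832 (r,user):
  [0] read 0x19 idx=9: raw=0x38007 flags P=1 W=1 U=1 S=0
  [1] read 0x38 idx=15: raw=0x3B007 flags P=1 W=1 U=1 S=0
  [2] read 0x3B idx=27: raw=0x3F007 flags P=1 W=1 U=1 S=0
  [3] read 0x3F idx=3: raw=0x41007 flags P=1 W=1 U=1 S=0
  → PA=0x41832  (4 entries read)
#4 VA=0x4074081E7F6 (r,kernel):
  TLB hit vpn=0x4074081E → PA=0x207F6

Entries read for #2: 4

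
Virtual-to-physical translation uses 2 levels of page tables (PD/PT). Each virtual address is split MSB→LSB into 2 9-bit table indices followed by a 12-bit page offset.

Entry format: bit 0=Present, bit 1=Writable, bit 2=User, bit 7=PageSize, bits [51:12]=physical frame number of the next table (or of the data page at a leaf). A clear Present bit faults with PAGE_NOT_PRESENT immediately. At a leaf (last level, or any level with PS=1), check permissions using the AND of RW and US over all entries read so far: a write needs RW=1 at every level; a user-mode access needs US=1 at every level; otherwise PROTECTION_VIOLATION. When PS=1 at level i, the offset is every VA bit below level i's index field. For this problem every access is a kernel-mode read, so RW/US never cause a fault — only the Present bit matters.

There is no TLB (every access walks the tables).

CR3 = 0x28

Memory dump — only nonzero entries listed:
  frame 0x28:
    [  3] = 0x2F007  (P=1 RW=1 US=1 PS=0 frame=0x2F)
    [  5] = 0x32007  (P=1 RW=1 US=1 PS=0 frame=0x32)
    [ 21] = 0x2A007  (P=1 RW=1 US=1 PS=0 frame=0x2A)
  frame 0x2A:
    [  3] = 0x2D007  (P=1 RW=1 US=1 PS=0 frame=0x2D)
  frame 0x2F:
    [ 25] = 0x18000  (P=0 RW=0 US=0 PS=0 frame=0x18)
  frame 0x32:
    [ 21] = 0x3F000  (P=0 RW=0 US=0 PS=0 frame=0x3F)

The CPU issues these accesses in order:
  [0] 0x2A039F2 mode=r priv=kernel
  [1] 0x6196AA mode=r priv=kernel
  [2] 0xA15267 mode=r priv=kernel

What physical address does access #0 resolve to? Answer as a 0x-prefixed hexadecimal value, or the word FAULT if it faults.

Trace:
#0 VA=0x2A039F2 (r,kernel):
  lvl0: tbl 0x28, slot 21 ⇒ 0x2A007 (P1/RW1/US1/PS0)
  lvl1: tbl 0x2A, slot 3 ⇒ 0x2D007 (P1/RW1/US1/PS0)
  ⇒ phys 0x2D9F2  [2 reads]
#1 VA=0x6196AA (r,kernel):
  lvl0: tbl 0x28, slot 3 ⇒ 0x2F007 (P1/RW1/US1/PS0)
  lvl1: tbl 0x2F, slot 25 ⇒ 0x18000 (P0/RW0/US0/PS0)
  → PAGE_NOT_PRESENT  (2 entries read)
#2 VA=0xA15267 (r,kernel):
  lvl0: tbl 0x28, slot 5 ⇒ 0x32007 (P1/RW1/US1/PS0)
  lvl1: tbl 0x32, slot 21 ⇒ 0x3F000 (P0/RW0/US0/PS0)
  → PAGE_NOT_PRESENT  (2 entries read)

Access #0 PA: 0x2D9F2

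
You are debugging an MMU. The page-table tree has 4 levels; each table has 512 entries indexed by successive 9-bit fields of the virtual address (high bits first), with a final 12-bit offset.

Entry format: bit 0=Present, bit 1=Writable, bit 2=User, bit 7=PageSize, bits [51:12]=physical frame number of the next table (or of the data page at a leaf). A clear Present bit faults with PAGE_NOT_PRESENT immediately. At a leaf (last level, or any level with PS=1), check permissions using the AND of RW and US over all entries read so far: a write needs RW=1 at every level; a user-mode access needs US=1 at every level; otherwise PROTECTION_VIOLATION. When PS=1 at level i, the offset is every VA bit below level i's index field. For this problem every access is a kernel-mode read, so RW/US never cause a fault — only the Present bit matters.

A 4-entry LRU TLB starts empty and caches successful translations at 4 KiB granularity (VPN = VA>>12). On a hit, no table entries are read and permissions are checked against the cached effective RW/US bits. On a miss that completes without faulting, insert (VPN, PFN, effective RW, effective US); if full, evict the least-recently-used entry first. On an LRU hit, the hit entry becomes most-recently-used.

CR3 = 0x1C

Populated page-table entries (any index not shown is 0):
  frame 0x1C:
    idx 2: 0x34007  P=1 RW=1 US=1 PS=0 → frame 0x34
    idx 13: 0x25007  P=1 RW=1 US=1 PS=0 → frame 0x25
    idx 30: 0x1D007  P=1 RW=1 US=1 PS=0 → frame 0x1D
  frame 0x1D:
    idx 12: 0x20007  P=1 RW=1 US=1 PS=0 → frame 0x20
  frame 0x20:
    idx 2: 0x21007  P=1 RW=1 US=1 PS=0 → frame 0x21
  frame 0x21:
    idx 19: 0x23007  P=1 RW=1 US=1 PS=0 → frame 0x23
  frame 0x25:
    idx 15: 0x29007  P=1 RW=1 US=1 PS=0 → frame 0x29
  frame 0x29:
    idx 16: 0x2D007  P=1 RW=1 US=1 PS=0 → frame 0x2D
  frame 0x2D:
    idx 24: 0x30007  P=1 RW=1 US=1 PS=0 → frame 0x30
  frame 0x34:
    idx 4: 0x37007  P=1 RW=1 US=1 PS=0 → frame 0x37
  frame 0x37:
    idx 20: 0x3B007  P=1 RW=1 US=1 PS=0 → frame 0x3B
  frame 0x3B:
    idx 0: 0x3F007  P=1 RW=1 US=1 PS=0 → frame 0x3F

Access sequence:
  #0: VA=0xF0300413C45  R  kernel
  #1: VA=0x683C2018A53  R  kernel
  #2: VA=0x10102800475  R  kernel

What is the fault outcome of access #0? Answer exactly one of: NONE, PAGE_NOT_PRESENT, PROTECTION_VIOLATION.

Walk each access:
#0 VA=0xF0300413C45 (r,kernel):
  L0 @0x1C[30] → 0x1D007  P=1,RW=1,US=1,PS=0
  L1 @0x1D[12] → 0x20007  P=1,RW=1,US=1,PS=0
  L2 @0x20[2] → 0x21007  P=1,RW=1,US=1,PS=0
  L3 @0x21[19] → 0x23007  P=1,RW=1,US=1,PS=0
  → PA=0x23C45  (4 entries read)
#1 VA=0x683C2018A53 (r,kernel):
  L0 @0x1C[13] → 0x25007  P=1,RW=1,US=1,PS=0
  L1 @0x25[15] → 0x29007  P=1,RW=1,US=1,PS=0
  L2 @0x29[16] → 0x2D007  P=1,RW=1,US=1,PS=0
  L3 @0x2D[24] → 0x30007  P=1,RW=1,US=1,PS=0
  → PA=0x30A53  (4 entries read)
#2 VA=0x10102800475 (r,kernel):
  L0 @0x1C[2] → 0x34007  P=1,RW=1,US=1,PS=0
  L1 @0x34[4] → 0x37007  P=1,RW=1,US=1,PS=0
  L2 @0x37[20] → 0x3B007  P=1,RW=1,US=1,PS=0
  L3 @0x3B[0] → 0x3F007  P=1,RW=1,US=1,PS=0
  → PA=0x3F475  (4 entries read)

Access #0 fault: NONE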